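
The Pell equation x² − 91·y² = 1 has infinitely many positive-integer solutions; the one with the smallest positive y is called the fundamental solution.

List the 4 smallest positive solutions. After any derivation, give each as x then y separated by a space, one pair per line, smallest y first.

1574 165
4954951 519420
15598184174 1635133995
49103078824801 5147401296840

d=91: √d = [9; 1,1,5,1,5,1,1,18] (ℓ=8, even), read p_7/q_7
step 0: (9, 1)  from 9·(1,0) + (0,1)
step 1: (10, 1)  from 1·(9,1) + (1,0)
…
step 4: (124, 13)  from 1·(105,11) + (19,2)
…
step 6: (849, 89)  from 1·(725,76) + (124,13)
step 7: (1574, 165)  from 1·(849,89) + (725,76)
→ (1574, 165).  Check: 1574²=2477476, 91·165²=2477475, difference 1.
(1574+165√91)^2 = 4954951 + 519420√91
(1574+165√91)^3 = 15598184174 + 1635133995√91
(1574+165√91)^4 = 49103078824801 + 5147401296840√91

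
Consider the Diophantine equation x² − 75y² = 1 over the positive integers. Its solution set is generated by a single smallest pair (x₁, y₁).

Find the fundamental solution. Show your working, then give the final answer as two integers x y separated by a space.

26 3

√75 = [8; 1,1,1,16, …], period ℓ=4 (even) → k=3
i=0: a=8 ⇒ p=8, q=1
i=1: a=1 ⇒ p=9, q=1
i=2: a=1 ⇒ p=17, q=2
i=3: a=1 ⇒ p=26, q=3
(x₁, y₁) = (26, 3);  26² − 75·3² = 1 ✓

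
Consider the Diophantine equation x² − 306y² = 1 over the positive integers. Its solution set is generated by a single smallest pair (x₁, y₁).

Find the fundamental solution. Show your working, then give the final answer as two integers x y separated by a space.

[17; 2,34] for √306; ℓ=2 ⇒ convergent index 1
i=0: a=17 ⇒ p=17, q=1
i=1: a=2 ⇒ p=35, q=2
→ (35, 2).  Check: 35²=1225, 306·2²=1224, difference 1.

35 2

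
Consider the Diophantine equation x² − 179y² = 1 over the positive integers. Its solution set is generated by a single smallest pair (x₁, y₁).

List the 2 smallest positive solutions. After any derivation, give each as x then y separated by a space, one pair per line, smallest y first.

d=179: √d = [13; 2,1,1,1,3,…,1,2,26] (ℓ=14, even), read p_13/q_13
k=0  a_k=13  p_k/q_k = 13/1
k=1  a_k=2  p_k/q_k = 27/2
k=2  a_k=1  p_k/q_k = 40/3
…
k=5  a_k=3  p_k/q_k = 388/29
…
k=8  a_k=5  p_k/q_k = 137042/10243
k=9  a_k=3  p_k/q_k = 438125/32747
k=10  a_k=1  p_k/q_k = 575167/42990
…
k=12  a_k=1  p_k/q_k = 1588459/118727
k=13  a_k=2  p_k/q_k = 4190210/313191
(x₁, y₁) = (4190210, 313191);  4190210² − 179·313191² = 1 ✓
n=2: (4190210,313191)∘(4190210,313191) = (4190210·4190210+179·313191·313191, 4190210·313191+313191·4190210) = (35115719688199,2624672120220)

4190210 313191
35115719688199 2624672120220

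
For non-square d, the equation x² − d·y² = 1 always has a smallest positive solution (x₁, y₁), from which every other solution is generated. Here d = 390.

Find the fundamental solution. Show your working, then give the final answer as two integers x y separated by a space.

√390 = [19; 1,2,1,38, …], period ℓ=4 (even) → k=3
k=0  a_k=19  p_k/q_k = 19/1
k=1  a_k=1  p_k/q_k = 20/1
k=2  a_k=2  p_k/q_k = 59/3
k=3  a_k=1  p_k/q_k = 79/4
(x₁, y₁) = (79, 4);  79² − 390·4² = 1 ✓

79 4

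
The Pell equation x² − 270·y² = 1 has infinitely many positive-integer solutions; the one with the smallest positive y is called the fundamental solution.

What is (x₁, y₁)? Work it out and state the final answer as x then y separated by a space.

5291 322

d=270: √d = [16; 2,3,6,3,2,32] (ℓ=6, even), read p_5/q_5
a_0=16:  p_0=16·1+0=16,  q_0=16·0+1=1
…
a_2=3:  p_2=3·33+16=115,  q_2=3·2+1=7
a_3=6:  p_3=6·115+33=723,  q_3=6·7+2=44
a_4=3:  p_4=3·723+115=2284,  q_4=3·44+7=139
a_5=2:  p_5=2·2284+723=5291,  q_5=2·139+44=322
fundamental: x₁=5291, y₁=322  (since 27994681 − 270·103684 = 1)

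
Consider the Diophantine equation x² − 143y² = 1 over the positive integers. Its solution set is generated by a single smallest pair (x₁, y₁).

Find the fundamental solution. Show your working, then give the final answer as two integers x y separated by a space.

√143 = [11; 1,22, …], period ℓ=2 (even) → k=1
k=0  a_k=11  p_k/q_k = 11/1
k=1  a_k=1  p_k/q_k = 12/1
(x₁, y₁) = (12, 1);  12² − 143·1² = 1 ✓

12 1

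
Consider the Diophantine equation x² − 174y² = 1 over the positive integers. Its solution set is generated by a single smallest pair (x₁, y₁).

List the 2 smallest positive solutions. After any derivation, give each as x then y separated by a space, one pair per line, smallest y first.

1451 110
4210801 319220

√174 → a₀=13, period (5,4,5,26); ℓ=4 even so k=3
a_0=13:  p_0=13·1+0=13,  q_0=13·0+1=1
a_1=5:  p_1=5·13+1=66,  q_1=5·1+0=5
a_2=4:  p_2=4·66+13=277,  q_2=4·5+1=21
a_3=5:  p_3=5·277+66=1451,  q_3=5·21+5=110
(x₁, y₁) = (1451, 110);  1451² − 174·110² = 1 ✓
n=2: (1451,110)∘(1451,110) = (1451·1451+174·110·110, 1451·110+110·1451) = (4210801,319220)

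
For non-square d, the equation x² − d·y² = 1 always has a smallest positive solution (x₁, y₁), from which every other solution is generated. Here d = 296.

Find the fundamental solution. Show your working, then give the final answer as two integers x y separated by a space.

3699 215

√296 = [17; 4,1,7,1,4,34, …], period ℓ=6 (even) → k=5
i=0: a=17 ⇒ p=17, q=1
…
i=3: a=7 ⇒ p=671, q=39
i=4: a=1 ⇒ p=757, q=44
i=5: a=4 ⇒ p=3699, q=215
(x₁, y₁) = (3699, 215);  3699² − 296·215² = 1 ✓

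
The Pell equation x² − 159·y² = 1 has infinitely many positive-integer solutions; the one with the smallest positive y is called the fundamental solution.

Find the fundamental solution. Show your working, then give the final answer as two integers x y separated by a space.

1324 105

d=159: √d = [12; 1,1,1,1,3,1,1,1,1,24] (ℓ=10, even), read p_9/q_9
a_0=12:  p_0=12·1+0=12,  q_0=12·0+1=1
a_1=1:  p_1=1·12+1=13,  q_1=1·1+0=1
…
a_3=1:  p_3=1·25+13=38,  q_3=1·2+1=3
a_4=1:  p_4=1·38+25=63,  q_4=1·3+2=5
…
a_6=1:  p_6=1·227+63=290,  q_6=1·18+5=23
a_7=1:  p_7=1·290+227=517,  q_7=1·23+18=41
a_8=1:  p_8=1·517+290=807,  q_8=1·41+23=64
a_9=1:  p_9=1·807+517=1324,  q_9=1·64+41=105
(x₁, y₁) = (1324, 105);  1324² − 159·105² = 1 ✓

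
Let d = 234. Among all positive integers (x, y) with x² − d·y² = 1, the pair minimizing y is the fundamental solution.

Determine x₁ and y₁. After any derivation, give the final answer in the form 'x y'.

d=234: √d = [15; 3,2,1,2,1,2,3,30] (ℓ=8, even), read p_7/q_7
step 0: (15, 1)  from 15·(1,0) + (0,1)
…
step 2: (107, 7)  from 2·(46,3) + (15,1)
step 3: (153, 10)  from 1·(107,7) + (46,3)
step 4: (413, 27)  from 2·(153,10) + (107,7)
step 5: (566, 37)  from 1·(413,27) + (153,10)
step 6: (1545, 101)  from 2·(566,37) + (413,27)
step 7: (5201, 340)  from 3·(1545,101) + (566,37)
fundamental: x₁=5201, y₁=340  (since 27050401 − 234·115600 = 1)

5201 340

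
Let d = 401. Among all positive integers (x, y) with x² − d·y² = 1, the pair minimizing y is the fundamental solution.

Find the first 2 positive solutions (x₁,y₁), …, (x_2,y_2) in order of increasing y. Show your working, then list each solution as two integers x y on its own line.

801 40
1283201 64080

d=401: √d = [20; 40] (ℓ=1, odd), read p_1/q_1
step 0: (20, 1)  from 20·(1,0) + (0,1)
step 1: (801, 40)  from 40·(20,1) + (1,0)
(x₁, y₁) = (801, 40);  801² − 401·40² = 1 ✓
k=2:  x_2 = 801·801+401·40·40 = 1283201,  y_2 = 801·40+40·801 = 64080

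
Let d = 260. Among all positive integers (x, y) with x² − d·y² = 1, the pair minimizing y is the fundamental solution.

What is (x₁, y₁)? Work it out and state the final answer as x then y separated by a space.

129 8

d=260: √d = [16; 8,32] (ℓ=2, even), read p_1/q_1
step 0: (16, 1)  from 16·(1,0) + (0,1)
step 1: (129, 8)  from 8·(16,1) + (1,0)
(x₁, y₁) = (129, 8);  129² − 260·8² = 1 ✓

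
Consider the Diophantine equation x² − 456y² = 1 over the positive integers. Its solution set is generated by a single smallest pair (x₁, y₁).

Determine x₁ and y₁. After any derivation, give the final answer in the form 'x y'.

1025 48

[21; 2,1,4,1,2,42] for √456; ℓ=6 ⇒ convergent index 5
i=0: a=21 ⇒ p=21, q=1
…
i=4: a=1 ⇒ p=363, q=17
i=5: a=2 ⇒ p=1025, q=48
(x₁, y₁) = (1025, 48);  1025² − 456·48² = 1 ✓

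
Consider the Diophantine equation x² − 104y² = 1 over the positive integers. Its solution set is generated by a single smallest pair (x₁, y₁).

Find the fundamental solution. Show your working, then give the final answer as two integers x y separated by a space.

51 5

√104 = [10; 5,20, …], period ℓ=2 (even) → k=1
k=0  a_k=10  p_k/q_k = 10/1
k=1  a_k=5  p_k/q_k = 51/5
fundamental: x₁=51, y₁=5  (since 2601 − 104·25 = 1)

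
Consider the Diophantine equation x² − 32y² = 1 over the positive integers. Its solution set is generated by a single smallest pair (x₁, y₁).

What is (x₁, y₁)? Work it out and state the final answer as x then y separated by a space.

d=32: √d = [5; 1,1,1,10] (ℓ=4, even), read p_3/q_3
k=0  a_k=5  p_k/q_k = 5/1
…
k=2  a_k=1  p_k/q_k = 11/2
k=3  a_k=1  p_k/q_k = 17/3
→ (17, 3).  Check: 17²=289, 32·3²=288, difference 1.

17 3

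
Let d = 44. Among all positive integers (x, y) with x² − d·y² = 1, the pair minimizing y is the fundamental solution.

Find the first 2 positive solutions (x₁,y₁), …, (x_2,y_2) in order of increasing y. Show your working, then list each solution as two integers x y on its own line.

d=44: √d = [6; 1,1,1,2,1,1,1,12] (ℓ=8, even), read p_7/q_7
k=0  a_k=6  p_k/q_k = 6/1
k=1  a_k=1  p_k/q_k = 7/1
k=2  a_k=1  p_k/q_k = 13/2
k=3  a_k=1  p_k/q_k = 20/3
k=4  a_k=2  p_k/q_k = 53/8
k=5  a_k=1  p_k/q_k = 73/11
k=6  a_k=1  p_k/q_k = 126/19
k=7  a_k=1  p_k/q_k = 199/30
→ (199, 30).  Check: 199²=39601, 44·30²=39600, difference 1.
k=2:  x_2 = 199·199+44·30·30 = 79201,  y_2 = 199·30+30·199 = 11940

199 30
79201 11940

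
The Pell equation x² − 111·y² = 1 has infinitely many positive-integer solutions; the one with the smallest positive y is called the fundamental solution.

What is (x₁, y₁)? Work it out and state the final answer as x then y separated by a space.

295 28

[10; 1,1,6,1,1,20] for √111; ℓ=6 ⇒ convergent index 5
i=0: a=10 ⇒ p=10, q=1
i=1: a=1 ⇒ p=11, q=1
i=2: a=1 ⇒ p=21, q=2
i=3: a=6 ⇒ p=137, q=13
i=4: a=1 ⇒ p=158, q=15
i=5: a=1 ⇒ p=295, q=28
→ (295, 28).  Check: 295²=87025, 111·28²=87024, difference 1.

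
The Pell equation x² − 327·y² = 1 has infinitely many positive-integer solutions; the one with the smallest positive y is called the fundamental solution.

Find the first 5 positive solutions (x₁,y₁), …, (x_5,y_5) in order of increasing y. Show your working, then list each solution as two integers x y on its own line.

217 12
94177 5208
40872601 2260260
17738614657 980947632
7698517888537 425729012028

[18; 12,36] for √327; ℓ=2 ⇒ convergent index 1
a_0=18:  p_0=18·1+0=18,  q_0=18·0+1=1
a_1=12:  p_1=12·18+1=217,  q_1=12·1+0=12
→ (217, 12).  Check: 217²=47089, 327·12²=47088, difference 1.
n=2: (217,12)∘(217,12) = (217·217+327·12·12, 217·12+12·217) = (94177,5208)
n=3: (94177,5208)∘(217,12) = (217·94177+327·12·5208, 217·5208+12·94177) = (40872601,2260260)
n=4: (40872601,2260260)∘(217,12) = (217·40872601+327·12·2260260, 217·2260260+12·40872601) = (17738614657,980947632)
n=5: (17738614657,980947632)∘(217,12) = (217·17738614657+327·12·980947632, 217·980947632+12·17738614657) = (7698517888537,425729012028)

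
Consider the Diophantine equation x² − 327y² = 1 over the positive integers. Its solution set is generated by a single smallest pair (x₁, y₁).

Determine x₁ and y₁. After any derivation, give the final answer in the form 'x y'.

d=327: √d = [18; 12,36] (ℓ=2, even), read p_1/q_1
step 0: (18, 1)  from 18·(1,0) + (0,1)
step 1: (217, 12)  from 12·(18,1) + (1,0)
(x₁, y₁) = (217, 12);  217² − 327·12² = 1 ✓

217 12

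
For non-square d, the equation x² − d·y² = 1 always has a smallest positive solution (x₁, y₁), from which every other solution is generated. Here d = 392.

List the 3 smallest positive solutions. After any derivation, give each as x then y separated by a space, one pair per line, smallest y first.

[19; 1,3,1,38] for √392; ℓ=4 ⇒ convergent index 3
a_0=19:  p_0=19·1+0=19,  q_0=19·0+1=1
a_1=1:  p_1=1·19+1=20,  q_1=1·1+0=1
a_2=3:  p_2=3·20+19=79,  q_2=3·1+1=4
a_3=1:  p_3=1·79+20=99,  q_3=1·4+1=5
→ (99, 5).  Check: 99²=9801, 392·5²=9800, difference 1.
(99+5√392)^2 = 19601 + 990√392
(99+5√392)^3 = 3880899 + 196015√392

99 5
19601 990
3880899 196015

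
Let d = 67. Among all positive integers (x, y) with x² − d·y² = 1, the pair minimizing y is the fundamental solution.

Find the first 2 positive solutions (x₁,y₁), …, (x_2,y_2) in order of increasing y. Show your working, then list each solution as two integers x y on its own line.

√67 = [8; 5,2,1,1,7,1,1,2,5,16, …], period ℓ=10 (even) → k=9
step 0: (8, 1)  from 8·(1,0) + (0,1)
step 1: (41, 5)  from 5·(8,1) + (1,0)
step 2: (90, 11)  from 2·(41,5) + (8,1)
…
step 4: (221, 27)  from 1·(131,16) + (90,11)
…
step 8: (9053, 1106)  from 2·(3577,437) + (1899,232)
step 9: (48842, 5967)  from 5·(9053,1106) + (3577,437)
fundamental: x₁=48842, y₁=5967  (since 2385540964 − 67·35605089 = 1)
n=2: (48842,5967)∘(48842,5967) = (48842·48842+67·5967·5967, 48842·5967+5967·48842) = (4771081927,582880428)

48842 5967
4771081927 582880428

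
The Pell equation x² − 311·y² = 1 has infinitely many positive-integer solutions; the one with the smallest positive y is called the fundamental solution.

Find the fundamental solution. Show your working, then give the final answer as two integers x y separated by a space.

√311 → a₀=17, period (1,1,1,2,1,…,1,1,34); ℓ=16 even so k=15
k=0  a_k=17  p_k/q_k = 17/1
…
k=5  a_k=1  p_k/q_k = 194/11
…
k=12  a_k=2  p_k/q_k = 4565134/258865
…
k=14  a_k=1  p_k/q_k = 10724507/608131
k=15  a_k=1  p_k/q_k = 16883880/957397
fundamental: x₁=16883880, y₁=957397  (since 285065403854400 − 311·916609015609 = 1)

16883880 957397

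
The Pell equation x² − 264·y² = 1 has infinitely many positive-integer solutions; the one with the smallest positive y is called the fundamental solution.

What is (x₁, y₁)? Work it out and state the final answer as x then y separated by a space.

d=264: √d = [16; 4,32] (ℓ=2, even), read p_1/q_1
a_0=16:  p_0=16·1+0=16,  q_0=16·0+1=1
a_1=4:  p_1=4·16+1=65,  q_1=4·1+0=4
fundamental: x₁=65, y₁=4  (since 4225 − 264·16 = 1)

65 4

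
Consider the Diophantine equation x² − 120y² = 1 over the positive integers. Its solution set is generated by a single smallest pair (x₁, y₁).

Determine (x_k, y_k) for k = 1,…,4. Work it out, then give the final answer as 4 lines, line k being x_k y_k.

√120 = [10; 1,20, …], period ℓ=2 (even) → k=1
k=0  a_k=10  p_k/q_k = 10/1
k=1  a_k=1  p_k/q_k = 11/1
(x₁, y₁) = (11, 1);  11² − 120·1² = 1 ✓
k=2:  x_2 = 11·11+120·1·1 = 241,  y_2 = 11·1+1·11 = 22
k=3:  x_3 = 11·241+120·1·22 = 5291,  y_3 = 11·22+1·241 = 483
k=4:  x_4 = 11·5291+120·1·483 = 116161,  y_4 = 11·483+1·5291 = 10604

11 1
241 22
5291 483
116161 10604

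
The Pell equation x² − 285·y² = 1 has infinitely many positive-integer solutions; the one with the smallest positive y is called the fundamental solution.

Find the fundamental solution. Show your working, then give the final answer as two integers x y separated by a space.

√285 → a₀=16, period (1,7,2,7,1,32); ℓ=6 even so k=5
a_0=16:  p_0=16·1+0=16,  q_0=16·0+1=1
…
a_4=7:  p_4=7·287+135=2144,  q_4=7·17+8=127
a_5=1:  p_5=1·2144+287=2431,  q_5=1·127+17=144
fundamental: x₁=2431, y₁=144  (since 5909761 − 285·20736 = 1)

2431 144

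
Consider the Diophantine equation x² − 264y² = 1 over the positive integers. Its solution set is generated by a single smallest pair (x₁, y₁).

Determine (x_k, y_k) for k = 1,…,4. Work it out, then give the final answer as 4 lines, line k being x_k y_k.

√264 → a₀=16, period (4,32); ℓ=2 even so k=1
i=0: a=16 ⇒ p=16, q=1
i=1: a=4 ⇒ p=65, q=4
→ (65, 4).  Check: 65²=4225, 264·4²=4224, difference 1.
k=2:  x_2 = 65·65+264·4·4 = 8449,  y_2 = 65·4+4·65 = 520
k=3:  x_3 = 65·8449+264·4·520 = 1098305,  y_3 = 65·520+4·8449 = 67596
k=4:  x_4 = 65·1098305+264·4·67596 = 142771201,  y_4 = 65·67596+4·1098305 = 8786960

65 4
8449 520
1098305 67596
142771201 8786960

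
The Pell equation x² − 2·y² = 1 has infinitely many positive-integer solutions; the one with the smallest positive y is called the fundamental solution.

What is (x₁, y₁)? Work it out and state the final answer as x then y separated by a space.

3 2

[1; 2] for √2; ℓ=1 ⇒ convergent index 1
a_0=1:  p_0=1·1+0=1,  q_0=1·0+1=1
a_1=2:  p_1=2·1+1=3,  q_1=2·1+0=2
→ (3, 2).  Check: 3²=9, 2·2²=8, difference 1.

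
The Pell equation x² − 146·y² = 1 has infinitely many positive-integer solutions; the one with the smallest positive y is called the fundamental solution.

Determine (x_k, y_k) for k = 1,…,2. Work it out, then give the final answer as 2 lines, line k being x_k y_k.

d=146: √d = [12; 12,24] (ℓ=2, even), read p_1/q_1
step 0: (12, 1)  from 12·(1,0) + (0,1)
step 1: (145, 12)  from 12·(12,1) + (1,0)
fundamental: x₁=145, y₁=12  (since 21025 − 146·144 = 1)
k=2:  x_2 = 145·145+146·12·12 = 42049,  y_2 = 145·12+12·145 = 3480

145 12
42049 3480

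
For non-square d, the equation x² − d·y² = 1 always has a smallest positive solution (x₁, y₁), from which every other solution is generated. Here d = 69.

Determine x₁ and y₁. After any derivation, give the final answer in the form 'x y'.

d=69: √d = [8; 3,3,1,4,1,3,3,16] (ℓ=8, even), read p_7/q_7
step 0: (8, 1)  from 8·(1,0) + (0,1)
…
step 3: (108, 13)  from 1·(83,10) + (25,3)
step 4: (515, 62)  from 4·(108,13) + (83,10)
step 5: (623, 75)  from 1·(515,62) + (108,13)
step 6: (2384, 287)  from 3·(623,75) + (515,62)
step 7: (7775, 936)  from 3·(2384,287) + (623,75)
fundamental: x₁=7775, y₁=936  (since 60450625 − 69·876096 = 1)

7775 936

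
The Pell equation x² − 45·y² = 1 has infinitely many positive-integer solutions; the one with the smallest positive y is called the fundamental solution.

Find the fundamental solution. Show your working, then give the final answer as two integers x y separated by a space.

[6; 1,2,2,2,1,12] for √45; ℓ=6 ⇒ convergent index 5
k=0  a_k=6  p_k/q_k = 6/1
…
k=2  a_k=2  p_k/q_k = 20/3
…
k=4  a_k=2  p_k/q_k = 114/17
k=5  a_k=1  p_k/q_k = 161/24
→ (161, 24).  Check: 161²=25921, 45·24²=25920, difference 1.

161 24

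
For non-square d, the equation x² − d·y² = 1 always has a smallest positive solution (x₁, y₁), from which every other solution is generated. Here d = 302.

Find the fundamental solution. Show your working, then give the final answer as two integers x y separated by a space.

[17; 2,1,1,1,4,…,1,2,34] for √302; ℓ=16 ⇒ convergent index 15
i=0: a=17 ⇒ p=17, q=1
…
i=4: a=1 ⇒ p=139, q=8
…
i=10: a=2 ⇒ p=107675, q=6196
i=11: a=4 ⇒ p=467281, q=26889
i=12: a=1 ⇒ p=574956, q=33085
i=13: a=1 ⇒ p=1042237, q=59974
i=14: a=1 ⇒ p=1617193, q=93059
i=15: a=2 ⇒ p=4276623, q=246092
fundamental: x₁=4276623, y₁=246092  (since 18289504284129 − 302·60561272464 = 1)

4276623 246092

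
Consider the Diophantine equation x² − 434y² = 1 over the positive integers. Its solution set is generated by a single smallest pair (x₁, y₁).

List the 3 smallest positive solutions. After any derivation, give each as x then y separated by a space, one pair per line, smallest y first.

125 6
31249 1500
7812125 374994

[20; 1,4,1,40] for √434; ℓ=4 ⇒ convergent index 3
a_0=20:  p_0=20·1+0=20,  q_0=20·0+1=1
…
a_2=4:  p_2=4·21+20=104,  q_2=4·1+1=5
a_3=1:  p_3=1·104+21=125,  q_3=1·5+1=6
(x₁, y₁) = (125, 6);  125² − 434·6² = 1 ✓
n=2: (125,6)∘(125,6) = (125·125+434·6·6, 125·6+6·125) = (31249,1500)
n=3: (31249,1500)∘(125,6) = (125·31249+434·6·1500, 125·1500+6·31249) = (7812125,374994)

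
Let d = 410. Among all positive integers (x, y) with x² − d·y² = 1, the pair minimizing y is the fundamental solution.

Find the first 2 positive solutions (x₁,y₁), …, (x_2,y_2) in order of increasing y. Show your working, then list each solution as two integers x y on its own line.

√410 = [20; 4,40, …], period ℓ=2 (even) → k=1
i=0: a=20 ⇒ p=20, q=1
i=1: a=4 ⇒ p=81, q=4
→ (81, 4).  Check: 81²=6561, 410·4²=6560, difference 1.
(81+4√410)^2 = 13121 + 648√410

81 4
13121 648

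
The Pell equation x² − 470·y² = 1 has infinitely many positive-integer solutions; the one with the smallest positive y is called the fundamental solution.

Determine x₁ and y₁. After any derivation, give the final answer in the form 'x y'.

1691 78

[21; 1,2,8,2,1,42] for √470; ℓ=6 ⇒ convergent index 5
a_0=21:  p_0=21·1+0=21,  q_0=21·0+1=1
…
a_4=2:  p_4=2·542+65=1149,  q_4=2·25+3=53
a_5=1:  p_5=1·1149+542=1691,  q_5=1·53+25=78
(x₁, y₁) = (1691, 78);  1691² − 470·78² = 1 ✓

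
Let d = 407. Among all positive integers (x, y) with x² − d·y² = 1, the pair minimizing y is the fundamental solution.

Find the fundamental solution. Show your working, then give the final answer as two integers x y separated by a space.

2663 132

d=407: √d = [20; 5,1,2,1,5,40] (ℓ=6, even), read p_5/q_5
i=0: a=20 ⇒ p=20, q=1
i=1: a=5 ⇒ p=101, q=5
…
i=4: a=1 ⇒ p=464, q=23
i=5: a=5 ⇒ p=2663, q=132
→ (2663, 132).  Check: 2663²=7091569, 407·132²=7091568, difference 1.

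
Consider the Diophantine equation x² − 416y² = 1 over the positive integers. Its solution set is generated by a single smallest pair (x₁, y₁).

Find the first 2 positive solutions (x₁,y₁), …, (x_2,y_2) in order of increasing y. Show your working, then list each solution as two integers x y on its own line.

5201 255
54100801 2652510

[20; 2,1,1,9,1,1,2,40] for √416; ℓ=8 ⇒ convergent index 7
i=0: a=20 ⇒ p=20, q=1
…
i=3: a=1 ⇒ p=102, q=5
…
i=5: a=1 ⇒ p=1081, q=53
i=6: a=1 ⇒ p=2060, q=101
i=7: a=2 ⇒ p=5201, q=255
(x₁, y₁) = (5201, 255);  5201² − 416·255² = 1 ✓
n=2: (5201,255)∘(5201,255) = (5201·5201+416·255·255, 5201·255+255·5201) = (54100801,2652510)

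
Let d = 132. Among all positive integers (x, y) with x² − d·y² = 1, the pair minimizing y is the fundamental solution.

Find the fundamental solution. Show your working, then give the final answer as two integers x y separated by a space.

23 2

[11; 2,22] for √132; ℓ=2 ⇒ convergent index 1
k=0  a_k=11  p_k/q_k = 11/1
k=1  a_k=2  p_k/q_k = 23/2
(x₁, y₁) = (23, 2);  23² − 132·2² = 1 ✓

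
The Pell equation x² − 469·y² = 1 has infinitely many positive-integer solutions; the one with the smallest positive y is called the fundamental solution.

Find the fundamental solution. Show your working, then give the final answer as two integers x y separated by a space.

√469 = [21; 1,1,1,10,6,10,1,1,1,42, …], period ℓ=10 (even) → k=9
k=0  a_k=21  p_k/q_k = 21/1
k=1  a_k=1  p_k/q_k = 22/1
…
k=3  a_k=1  p_k/q_k = 65/3
…
k=8  a_k=1  p_k/q_k = 90069/4159
k=9  a_k=1  p_k/q_k = 137215/6336
fundamental: x₁=137215, y₁=6336  (since 18827956225 − 469·40144896 = 1)

137215 6336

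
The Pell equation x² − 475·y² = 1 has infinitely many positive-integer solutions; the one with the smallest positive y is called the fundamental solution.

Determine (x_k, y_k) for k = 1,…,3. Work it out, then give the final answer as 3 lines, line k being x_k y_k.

d=475: √d = [21; 1,3,1,6,2,6,1,3,1,42] (ℓ=10, even), read p_9/q_9
step 0: (21, 1)  from 21·(1,0) + (0,1)
…
step 3: (109, 5)  from 1·(87,4) + (22,1)
step 4: (741, 34)  from 6·(109,5) + (87,4)
…
step 7: (11878, 545)  from 1·(10287,472) + (1591,73)
step 8: (45921, 2107)  from 3·(11878,545) + (10287,472)
step 9: (57799, 2652)  from 1·(45921,2107) + (11878,545)
(x₁, y₁) = (57799, 2652);  57799² − 475·2652² = 1 ✓
(x_2, y_2) = (57799·57799 + 475·2652·2652, 57799·2652 + 2652·57799) = (6681448801, 306565896)
(x_3, y_3) = (57799·6681448801 + 475·2652·306565896, 57799·306565896 + 2652·6681448801) = (772362118440199, 35438404443156)

57799 2652
6681448801 306565896
772362118440199 35438404443156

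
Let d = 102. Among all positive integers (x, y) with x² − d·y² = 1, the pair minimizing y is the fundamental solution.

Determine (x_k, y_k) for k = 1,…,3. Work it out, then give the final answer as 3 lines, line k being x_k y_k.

d=102: √d = [10; 10,20] (ℓ=2, even), read p_1/q_1
i=0: a=10 ⇒ p=10, q=1
i=1: a=10 ⇒ p=101, q=10
fundamental: x₁=101, y₁=10  (since 10201 − 102·100 = 1)
k=2:  x_2 = 101·101+102·10·10 = 20401,  y_2 = 101·10+10·101 = 2020
k=3:  x_3 = 101·20401+102·10·2020 = 4120901,  y_3 = 101·2020+10·20401 = 408030

101 10
20401 2020
4120901 408030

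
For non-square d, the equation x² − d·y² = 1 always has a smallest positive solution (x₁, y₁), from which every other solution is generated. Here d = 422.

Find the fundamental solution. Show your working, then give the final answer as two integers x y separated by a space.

7022501 341850

√422 = [20; 1,1,5,2,1,…,1,1,40, …], period ℓ=14 (even) → k=13
i=0: a=20 ⇒ p=20, q=1
…
i=5: a=1 ⇒ p=719, q=35
…
i=7: a=20 ⇒ p=53719, q=2615
i=8: a=3 ⇒ p=163807, q=7974
…
i=12: a=1 ⇒ p=3810680, q=185501
i=13: a=1 ⇒ p=7022501, q=341850
→ (7022501, 341850).  Check: 7022501²=49315520295001, 422·341850²=49315520295000, difference 1.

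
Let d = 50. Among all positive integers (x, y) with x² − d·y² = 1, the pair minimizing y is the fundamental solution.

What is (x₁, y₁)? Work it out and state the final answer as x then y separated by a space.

d=50: √d = [7; 14] (ℓ=1, odd), read p_1/q_1
k=0  a_k=7  p_k/q_k = 7/1
k=1  a_k=14  p_k/q_k = 99/14
fundamental: x₁=99, y₁=14  (since 9801 − 50·196 = 1)

99 14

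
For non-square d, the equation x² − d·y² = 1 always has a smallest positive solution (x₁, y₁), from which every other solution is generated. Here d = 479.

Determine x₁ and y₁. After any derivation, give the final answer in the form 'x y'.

[21; 1,7,1,3,2,21,2,3,1,7,1,42] for √479; ℓ=12 ⇒ convergent index 11
a_0=21:  p_0=21·1+0=21,  q_0=21·0+1=1
a_1=1:  p_1=1·21+1=22,  q_1=1·1+0=1
a_2=7:  p_2=7·22+21=175,  q_2=7·1+1=8
a_3=1:  p_3=1·175+22=197,  q_3=1·8+1=9
a_4=3:  p_4=3·197+175=766,  q_4=3·9+8=35
a_5=2:  p_5=2·766+197=1729,  q_5=2·35+9=79
a_6=21:  p_6=21·1729+766=37075,  q_6=21·79+35=1694
…
a_8=3:  p_8=3·75879+37075=264712,  q_8=3·3467+1694=12095
…
a_10=7:  p_10=7·340591+264712=2648849,  q_10=7·15562+12095=121029
a_11=1:  p_11=1·2648849+340591=2989440,  q_11=1·121029+15562=136591
→ (2989440, 136591).  Check: 2989440²=8936751513600, 479·136591²=8936751513599, difference 1.

2989440 136591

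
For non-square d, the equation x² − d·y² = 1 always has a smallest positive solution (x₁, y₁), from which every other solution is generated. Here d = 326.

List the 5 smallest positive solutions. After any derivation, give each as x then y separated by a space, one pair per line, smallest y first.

325 18
211249 11700
137311525 7604982
89252280001 4943226600
58013844689125 3213089685018

d=326: √d = [18; 18,36] (ℓ=2, even), read p_1/q_1
i=0: a=18 ⇒ p=18, q=1
i=1: a=18 ⇒ p=325, q=18
→ (325, 18).  Check: 325²=105625, 326·18²=105624, difference 1.
n=2: (325,18)∘(325,18) = (325·325+326·18·18, 325·18+18·325) = (211249,11700)
n=3: (211249,11700)∘(325,18) = (325·211249+326·18·11700, 325·11700+18·211249) = (137311525,7604982)
n=4: (137311525,7604982)∘(325,18) = (325·137311525+326·18·7604982, 325·7604982+18·137311525) = (89252280001,4943226600)
n=5: (89252280001,4943226600)∘(325,18) = (325·89252280001+326·18·4943226600, 325·4943226600+18·89252280001) = (58013844689125,3213089685018)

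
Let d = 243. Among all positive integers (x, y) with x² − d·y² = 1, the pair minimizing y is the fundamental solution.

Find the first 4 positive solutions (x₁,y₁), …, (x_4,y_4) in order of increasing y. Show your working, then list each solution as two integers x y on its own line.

70226 4505
9863382151 632736260
1385331749802026 88869073185015
194572614913330773601 12481839066348990520

√243 = [15; 1,1,2,3,15,3,2,1,1,30, …], period ℓ=10 (even) → k=9
a_0=15:  p_0=15·1+0=15,  q_0=15·0+1=1
…
a_3=2:  p_3=2·31+16=78,  q_3=2·2+1=5
a_4=3:  p_4=3·78+31=265,  q_4=3·5+2=17
…
a_6=3:  p_6=3·4053+265=12424,  q_6=3·260+17=797
…
a_8=1:  p_8=1·28901+12424=41325,  q_8=1·1854+797=2651
a_9=1:  p_9=1·41325+28901=70226,  q_9=1·2651+1854=4505
(x₁, y₁) = (70226, 4505);  70226² − 243·4505² = 1 ✓
(70226+4505√243)^2 = 9863382151 + 632736260√243
(70226+4505√243)^3 = 1385331749802026 + 88869073185015√243
(70226+4505√243)^4 = 194572614913330773601 + 12481839066348990520√243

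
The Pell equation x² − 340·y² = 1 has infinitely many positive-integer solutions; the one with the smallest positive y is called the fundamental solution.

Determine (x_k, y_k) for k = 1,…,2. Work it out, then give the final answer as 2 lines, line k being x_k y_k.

√340 = [18; 2,3,1,1,1,…,3,2,36, …], period ℓ=14 (even) → k=13
a_0=18:  p_0=18·1+0=18,  q_0=18·0+1=1
a_1=2:  p_1=2·18+1=37,  q_1=2·1+0=2
a_2=3:  p_2=3·37+18=129,  q_2=3·2+1=7
…
a_6=1:  p_6=1·461+295=756,  q_6=1·25+16=41
…
a_11=1:  p_11=1·21039+13774=34813,  q_11=1·1141+747=1888
a_12=3:  p_12=3·34813+21039=125478,  q_12=3·1888+1141=6805
a_13=2:  p_13=2·125478+34813=285769,  q_13=2·6805+1888=15498
(x₁, y₁) = (285769, 15498);  285769² − 340·15498² = 1 ✓
(285769+15498√340)^2 = 163327842721 + 8857695924√340

285769 15498
163327842721 8857695924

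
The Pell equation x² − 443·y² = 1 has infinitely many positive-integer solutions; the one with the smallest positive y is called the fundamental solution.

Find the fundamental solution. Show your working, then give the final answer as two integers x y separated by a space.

442 21

√443 = [21; 21,42, …], period ℓ=2 (even) → k=1
a_0=21:  p_0=21·1+0=21,  q_0=21·0+1=1
a_1=21:  p_1=21·21+1=442,  q_1=21·1+0=21
fundamental: x₁=442, y₁=21  (since 195364 − 443·441 = 1)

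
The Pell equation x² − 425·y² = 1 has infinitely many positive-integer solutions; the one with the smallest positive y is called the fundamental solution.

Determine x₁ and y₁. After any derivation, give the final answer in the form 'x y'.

143649 6968

√425 = [20; 1,1,1,1,1,1,40, …], period ℓ=7 (odd) → k=13
k=0  a_k=20  p_k/q_k = 20/1
k=1  a_k=1  p_k/q_k = 21/1
k=2  a_k=1  p_k/q_k = 41/2
k=3  a_k=1  p_k/q_k = 62/3
…
k=5  a_k=1  p_k/q_k = 165/8
k=6  a_k=1  p_k/q_k = 268/13
…
k=9  a_k=1  p_k/q_k = 22038/1069
k=10  a_k=1  p_k/q_k = 33191/1610
k=11  a_k=1  p_k/q_k = 55229/2679
k=12  a_k=1  p_k/q_k = 88420/4289
k=13  a_k=1  p_k/q_k = 143649/6968
→ (143649, 6968).  Check: 143649²=20635035201, 425·6968²=20635035200, difference 1.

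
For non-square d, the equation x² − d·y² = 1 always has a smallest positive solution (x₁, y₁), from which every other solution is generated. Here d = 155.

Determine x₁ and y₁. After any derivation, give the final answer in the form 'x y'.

249 20

√155 → a₀=12, period (2,4,2,24); ℓ=4 even so k=3
k=0  a_k=12  p_k/q_k = 12/1
…
k=2  a_k=4  p_k/q_k = 112/9
k=3  a_k=2  p_k/q_k = 249/20
(x₁, y₁) = (249, 20);  249² − 155·20² = 1 ✓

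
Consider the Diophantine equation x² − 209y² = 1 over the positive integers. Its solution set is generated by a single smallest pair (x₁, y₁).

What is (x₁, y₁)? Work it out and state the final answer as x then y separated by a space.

46551 3220

d=209: √d = [14; 2,5,3,2,3,5,2,28] (ℓ=8, even), read p_7/q_7
a_0=14:  p_0=14·1+0=14,  q_0=14·0+1=1
a_1=2:  p_1=2·14+1=29,  q_1=2·1+0=2
a_2=5:  p_2=5·29+14=159,  q_2=5·2+1=11
…
a_5=3:  p_5=3·1171+506=4019,  q_5=3·81+35=278
a_6=5:  p_6=5·4019+1171=21266,  q_6=5·278+81=1471
a_7=2:  p_7=2·21266+4019=46551,  q_7=2·1471+278=3220
(x₁, y₁) = (46551, 3220);  46551² − 209·3220² = 1 ✓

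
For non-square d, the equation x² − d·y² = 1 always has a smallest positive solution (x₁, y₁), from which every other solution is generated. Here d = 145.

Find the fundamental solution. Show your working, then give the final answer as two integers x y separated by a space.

289 24

d=145: √d = [12; 24] (ℓ=1, odd), read p_1/q_1
a_0=12:  p_0=12·1+0=12,  q_0=12·0+1=1
a_1=24:  p_1=24·12+1=289,  q_1=24·1+0=24
fundamental: x₁=289, y₁=24  (since 83521 − 145·576 = 1)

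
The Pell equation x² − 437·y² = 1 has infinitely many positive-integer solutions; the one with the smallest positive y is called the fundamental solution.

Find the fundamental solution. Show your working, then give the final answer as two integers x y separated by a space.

√437 → a₀=20, period (1,9,2,9,1,40); ℓ=6 even so k=5
i=0: a=20 ⇒ p=20, q=1
i=1: a=1 ⇒ p=21, q=1
…
i=3: a=2 ⇒ p=439, q=21
i=4: a=9 ⇒ p=4160, q=199
i=5: a=1 ⇒ p=4599, q=220
(x₁, y₁) = (4599, 220);  4599² − 437·220² = 1 ✓

4599 220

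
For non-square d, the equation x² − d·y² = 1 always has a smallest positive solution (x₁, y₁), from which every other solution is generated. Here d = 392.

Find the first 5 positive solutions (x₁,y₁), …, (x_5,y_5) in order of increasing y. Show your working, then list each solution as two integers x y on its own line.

√392 = [19; 1,3,1,38, …], period ℓ=4 (even) → k=3
a_0=19:  p_0=19·1+0=19,  q_0=19·0+1=1
…
a_2=3:  p_2=3·20+19=79,  q_2=3·1+1=4
a_3=1:  p_3=1·79+20=99,  q_3=1·4+1=5
→ (99, 5).  Check: 99²=9801, 392·5²=9800, difference 1.
n=2: (99,5)∘(99,5) = (99·99+392·5·5, 99·5+5·99) = (19601,990)
n=3: (19601,990)∘(99,5) = (99·19601+392·5·990, 99·990+5·19601) = (3880899,196015)
n=4: (3880899,196015)∘(99,5) = (99·3880899+392·5·196015, 99·196015+5·3880899) = (768398401,38809980)
n=5: (768398401,38809980)∘(99,5) = (99·768398401+392·5·38809980, 99·38809980+5·768398401) = (152139002499,7684180025)

99 5
19601 990
3880899 196015
768398401 38809980
152139002499 7684180025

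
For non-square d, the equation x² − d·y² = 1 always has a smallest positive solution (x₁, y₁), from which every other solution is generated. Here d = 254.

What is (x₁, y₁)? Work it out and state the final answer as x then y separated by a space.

255 16

√254 = [15; 1,14,1,30, …], period ℓ=4 (even) → k=3
i=0: a=15 ⇒ p=15, q=1
i=1: a=1 ⇒ p=16, q=1
i=2: a=14 ⇒ p=239, q=15
i=3: a=1 ⇒ p=255, q=16
fundamental: x₁=255, y₁=16  (since 65025 − 254·256 = 1)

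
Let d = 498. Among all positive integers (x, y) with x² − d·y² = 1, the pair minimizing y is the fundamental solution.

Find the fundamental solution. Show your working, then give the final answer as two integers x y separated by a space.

√498 = [22; 3,6,22,6,3,44, …], period ℓ=6 (even) → k=5
a_0=22:  p_0=22·1+0=22,  q_0=22·0+1=1
a_1=3:  p_1=3·22+1=67,  q_1=3·1+0=3
…
a_4=6:  p_4=6·9395+424=56794,  q_4=6·421+19=2545
a_5=3:  p_5=3·56794+9395=179777,  q_5=3·2545+421=8056
(x₁, y₁) = (179777, 8056);  179777² − 498·8056² = 1 ✓

179777 8056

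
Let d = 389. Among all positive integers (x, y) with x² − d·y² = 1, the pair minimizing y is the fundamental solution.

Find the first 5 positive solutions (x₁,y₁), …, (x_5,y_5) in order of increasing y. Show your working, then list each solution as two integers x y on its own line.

3287049 166660
21609382256801 1095639172680
142062196675667653449 7202839293837075980
933930803041091759821507201 47352171395934637886793360
6139752624410693193862375179426249 311297815269663908222998617313300

√389 = [19; 1,2,1,1,1,1,2,1,38, …], period ℓ=9 (odd) → k=17
a_0=19:  p_0=19·1+0=19,  q_0=19·0+1=1
a_1=1:  p_1=1·19+1=20,  q_1=1·1+0=1
…
a_7=2:  p_7=2·355+217=927,  q_7=2·18+11=47
…
a_12=1:  p_12=1·151493+50925=202418,  q_12=1·7681+2582=10263
…
a_16=2:  p_16=2·910240+556329=2376809,  q_16=2·46151+28207=120509
a_17=1:  p_17=1·2376809+910240=3287049,  q_17=1·120509+46151=166660
fundamental: x₁=3287049, y₁=166660  (since 10804691128401 − 389·27775555600 = 1)
(x_2, y_2) = (3287049·3287049 + 389·166660·166660, 3287049·166660 + 166660·3287049) = (21609382256801, 1095639172680)
(x_3, y_3) = (3287049·21609382256801 + 389·166660·1095639172680, 3287049·1095639172680 + 166660·21609382256801) = (142062196675667653449, 7202839293837075980)
(x_4, y_4) = (3287049·142062196675667653449 + 389·166660·7202839293837075980, 3287049·7202839293837075980 + 166660·142062196675667653449) = (933930803041091759821507201, 47352171395934637886793360)
(x_5, y_5) = (3287049·933930803041091759821507201 + 389·166660·47352171395934637886793360, 3287049·47352171395934637886793360 + 166660·933930803041091759821507201) = (6139752624410693193862375179426249, 311297815269663908222998617313300)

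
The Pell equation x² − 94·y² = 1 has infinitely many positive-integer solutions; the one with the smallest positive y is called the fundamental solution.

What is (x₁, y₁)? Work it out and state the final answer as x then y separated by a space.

d=94: √d = [9; 1,2,3,1,1,…,2,1,18] (ℓ=16, even), read p_15/q_15
k=0  a_k=9  p_k/q_k = 9/1
k=1  a_k=1  p_k/q_k = 10/1
k=2  a_k=2  p_k/q_k = 29/3
…
k=4  a_k=1  p_k/q_k = 126/13
k=5  a_k=1  p_k/q_k = 223/23
k=6  a_k=5  p_k/q_k = 1241/128
k=7  a_k=1  p_k/q_k = 1464/151
…
k=9  a_k=1  p_k/q_k = 14417/1487
…
k=12  a_k=1  p_k/q_k = 184493/19029
k=13  a_k=3  p_k/q_k = 652934/67345
k=14  a_k=2  p_k/q_k = 1490361/153719
k=15  a_k=1  p_k/q_k = 2143295/221064
fundamental: x₁=2143295, y₁=221064  (since 4593713457025 − 94·48869292096 = 1)

2143295 221064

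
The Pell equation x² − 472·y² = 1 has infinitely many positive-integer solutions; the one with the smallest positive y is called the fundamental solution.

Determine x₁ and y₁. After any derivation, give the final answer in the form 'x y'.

306917 14127

√472 → a₀=21, period (1,2,1,1,1,…,2,1,42); ℓ=14 even so k=13
k=0  a_k=21  p_k/q_k = 21/1
…
k=2  a_k=2  p_k/q_k = 65/3
…
k=4  a_k=1  p_k/q_k = 152/7
k=5  a_k=1  p_k/q_k = 239/11
k=6  a_k=4  p_k/q_k = 1108/51
…
k=9  a_k=1  p_k/q_k = 30003/1381
…
k=11  a_k=1  p_k/q_k = 84230/3877
k=12  a_k=2  p_k/q_k = 222687/10250
k=13  a_k=1  p_k/q_k = 306917/14127
fundamental: x₁=306917, y₁=14127  (since 94198044889 − 472·199572129 = 1)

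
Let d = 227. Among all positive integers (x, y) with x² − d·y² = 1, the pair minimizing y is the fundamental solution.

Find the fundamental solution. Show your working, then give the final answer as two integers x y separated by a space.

d=227: √d = [15; 15,30] (ℓ=2, even), read p_1/q_1
a_0=15:  p_0=15·1+0=15,  q_0=15·0+1=1
a_1=15:  p_1=15·15+1=226,  q_1=15·1+0=15
→ (226, 15).  Check: 226²=51076, 227·15²=51075, difference 1.

226 15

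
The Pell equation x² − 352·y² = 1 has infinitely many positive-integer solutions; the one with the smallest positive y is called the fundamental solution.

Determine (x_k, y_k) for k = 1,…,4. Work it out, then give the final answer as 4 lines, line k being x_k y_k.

77617 4137
12048797377 642203058
1870383011943601 99691749501435
290347036464004160257 15475549041463557732

√352 → a₀=18, period (1,3,5,9,5,3,1,36); ℓ=8 even so k=7
step 0: (18, 1)  from 18·(1,0) + (0,1)
…
step 3: (394, 21)  from 5·(75,4) + (19,1)
…
step 6: (59118, 3151)  from 3·(18499,986) + (3621,193)
step 7: (77617, 4137)  from 1·(59118,3151) + (18499,986)
fundamental: x₁=77617, y₁=4137  (since 6024398689 − 352·17114769 = 1)
(x_2, y_2) = (77617·77617 + 352·4137·4137, 77617·4137 + 4137·77617) = (12048797377, 642203058)
(x_3, y_3) = (77617·12048797377 + 352·4137·642203058, 77617·642203058 + 4137·12048797377) = (1870383011943601, 99691749501435)
(x_4, y_4) = (77617·1870383011943601 + 352·4137·99691749501435, 77617·99691749501435 + 4137·1870383011943601) = (290347036464004160257, 15475549041463557732)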